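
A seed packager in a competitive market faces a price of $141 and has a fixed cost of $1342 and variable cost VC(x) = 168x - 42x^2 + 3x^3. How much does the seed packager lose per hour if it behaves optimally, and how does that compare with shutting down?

AVC = 168 - 42x + 3x^2; min AVC = $21 at x = 7. Since P = $141 ≥ min AVC, the firm produces.
With MC = 168 - 84x + 9x^2, P = MC on the upward-sloping part at x* = 9.
TR = 141·9 = 1269. TC = 1342 + 297 = 1639. Profit = 1269 − 1639 = -$370.
Shutting down would mean losing the fixed cost of $1342, so operating at a loss of $370 is better by $972.

Profit = -$370 at x = 9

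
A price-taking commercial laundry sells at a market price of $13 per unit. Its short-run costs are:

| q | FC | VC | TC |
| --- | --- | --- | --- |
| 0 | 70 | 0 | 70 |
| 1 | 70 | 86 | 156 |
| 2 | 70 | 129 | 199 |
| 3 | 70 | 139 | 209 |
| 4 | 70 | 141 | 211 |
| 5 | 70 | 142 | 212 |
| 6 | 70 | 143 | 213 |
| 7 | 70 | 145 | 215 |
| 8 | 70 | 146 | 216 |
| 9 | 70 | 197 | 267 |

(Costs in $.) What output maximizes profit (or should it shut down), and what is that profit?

q = 0 (shut down); profit = -$70

Compute π = P·q − TC at each output: q=0: -70; q=1: -143; q=2: -173; q=3: -170; q=4: -159; q=5: -147; q=6: -135; q=7: -124; q=8: -112; q=9: -150.
Profit is highest at q = 0. Equivalently, the lowest AVC in the table is 146/8 ≈ $18.25 at q = 8, and P = $13 falls below it — price never covers variable cost, so the firm shuts down and loses only its fixed cost.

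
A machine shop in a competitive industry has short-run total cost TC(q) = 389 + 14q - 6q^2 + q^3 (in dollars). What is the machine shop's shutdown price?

$5 per unit

The shutdown price is the minimum of AVC. VC = 14q - 6q^2 + q^3, so AVC = 14 - 6q + q^2.
dAVC/dq = -6 + 2q = 0 gives q = 3. min AVC = 14 - 6·3 + 3^2 = 5.
For P < $5 the firm produces nothing.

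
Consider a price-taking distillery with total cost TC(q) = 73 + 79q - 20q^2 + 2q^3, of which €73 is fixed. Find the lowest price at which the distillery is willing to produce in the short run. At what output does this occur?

Short-run supply begins at min AVC. From VC = 79q - 20q^2 + 2q^3, AVC = 79 - 20q + 2q^2.
At the minimum of AVC, MC = AVC. MC = 79 - 40q + 6q^2; setting MC = AVC gives 4q^2 - 20q = 0, so q = 5. min AVC = 29.
For P < €29 the firm produces nothing.

€29 per unit, at q = 5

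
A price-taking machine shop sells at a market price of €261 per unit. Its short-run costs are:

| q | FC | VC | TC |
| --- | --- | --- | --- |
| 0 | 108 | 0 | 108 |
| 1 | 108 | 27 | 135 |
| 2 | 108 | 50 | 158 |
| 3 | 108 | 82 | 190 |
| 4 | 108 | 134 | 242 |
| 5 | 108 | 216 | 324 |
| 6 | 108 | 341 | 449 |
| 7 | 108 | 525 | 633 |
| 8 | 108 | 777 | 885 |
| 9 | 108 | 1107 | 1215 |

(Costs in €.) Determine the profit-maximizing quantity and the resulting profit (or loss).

q = 8; profit = €1203

Profit at each row (π = 261q − TC): q=0: -108; q=1: 126; q=2: 364; q=3: 593; q=4: 802; q=5: 981; q=6: 1117; q=7: 1194; q=8: 1203; q=9: 1134.
Profit is maximized at q = 8. AVC there is 777/8 = €97.12 ≤ P, so producing beats shutting down (which would give -€108).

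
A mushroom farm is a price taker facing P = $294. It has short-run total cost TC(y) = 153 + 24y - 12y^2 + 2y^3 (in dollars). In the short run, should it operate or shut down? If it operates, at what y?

Produce at y = 9

Strip out fixed cost: VC = 24y - 12y^2 + 2y^3. Then AVC = 24 - 12y + 2y^2 and MC = 24 - 24y + 6y^2.
The AVC parabola has its vertex at y = 12/4 = 3, where AVC = 24 - 12·3 + 2·3^2 = $6.
Since P = $294 ≥ min AVC = $6, price covers variable cost and the firm should produce.
P = MC gives -270 - 24y + 6y^2 = 0, with roots -5 and 9. Take the larger (rising MC): y* = 9.
Check: AVC at y = 9 is $78 ≤ P, so revenue covers variable cost.
Profit = P·y − TC = 294·9 − 855 = $1791.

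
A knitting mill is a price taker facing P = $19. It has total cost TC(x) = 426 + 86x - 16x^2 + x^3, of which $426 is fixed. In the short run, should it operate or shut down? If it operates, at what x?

Variable cost is VC = 86x - 16x^2 + x^3, so AVC = VC/x = 86 - 16x + x^2 and MC = dTC/dx = 86 - 32x + 3x^2.
The AVC parabola has its vertex at x = 16/2 = 8, where AVC = 86 - 16·8 + 8^2 = $22.
P = $19 lies below min AVC = $22; no output level covers variable cost.
The firm minimizes its loss by shutting down and losing only its fixed cost of $426.

Shut down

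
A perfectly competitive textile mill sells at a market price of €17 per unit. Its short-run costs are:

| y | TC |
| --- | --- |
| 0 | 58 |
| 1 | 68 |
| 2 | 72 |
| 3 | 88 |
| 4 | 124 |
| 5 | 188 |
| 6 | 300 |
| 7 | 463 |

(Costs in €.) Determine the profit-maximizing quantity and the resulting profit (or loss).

Compute π = P·y − TC at each output: y=0: -58; y=1: -51; y=2: -38; y=3: -37; y=4: -56; y=5: -103; y=6: -198; y=7: -344.
Profit is maximized at y = 3. AVC there is 30/3 = €10 ≤ P, so producing beats shutting down (which would give -€58).

y = 3; profit = -€37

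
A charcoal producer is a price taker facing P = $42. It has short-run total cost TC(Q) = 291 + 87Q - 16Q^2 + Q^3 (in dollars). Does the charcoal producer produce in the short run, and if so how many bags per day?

Variable cost is VC = 87Q - 16Q^2 + Q^3, so AVC = VC/Q = 87 - 16Q + Q^2 and MC = dTC/dQ = 87 - 32Q + 3Q^2.
AVC hits its minimum where MC = AVC, at Q = 8, giving min AVC = 87 - 16·8 + 8^2 = $23.
P = $42 exceeds min AVC = $23, so the firm stays open.
Set P = MC: 42 = 87 - 32Q + 3Q^2 → 45 - 32Q + 3Q^2 = 0. The roots are Q = 5/3 and Q = 9; the profit-maximizing output is on the rising part of MC, so Q* = 9.
Check: AVC at Q = 9 is $24 ≤ P, so revenue covers variable cost.
Profit = P·Q − TC = 42·9 − 507 = -$129, a loss, but smaller than the $291 fixed cost the firm would lose by shutting down.

Produce at Q = 9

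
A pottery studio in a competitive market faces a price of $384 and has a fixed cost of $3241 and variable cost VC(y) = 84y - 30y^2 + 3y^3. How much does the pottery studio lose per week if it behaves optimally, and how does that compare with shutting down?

AVC = 84 - 30y + 3y^2; min AVC = $9 at y = 5. Since P = $384 ≥ min AVC, the firm produces.
With MC = 84 - 60y + 9y^2, P = MC on the upward-sloping part at y* = 10.
TR = 384·10 = 3840. TC = 3241 + 840 = 4081. Profit = 3840 − 4081 = -$241.
Shutting down would mean losing the fixed cost of $3241, so operating at a loss of $241 is better by $3000.

Profit = -$241 at y = 10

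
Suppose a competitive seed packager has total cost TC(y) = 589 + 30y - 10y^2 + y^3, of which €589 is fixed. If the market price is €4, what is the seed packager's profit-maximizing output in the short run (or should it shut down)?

Strip out fixed cost: VC = 30y - 10y^2 + y^3. Then AVC = 30 - 10y + y^2 and MC = 30 - 20y + 3y^2.
The AVC parabola has its vertex at y = 10/2 = 5, where AVC = 30 - 10·5 + 5^2 = €5.
With P < min AVC (€4 < €5), every unit sold adds to the loss.
Shutting down limits the loss to fixed cost, €589.

Shut down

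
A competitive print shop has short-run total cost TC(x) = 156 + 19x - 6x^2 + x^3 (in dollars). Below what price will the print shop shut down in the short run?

The firm shuts down when price falls below the minimum of average variable cost. AVC = VC/x = 19 - 6x + x^2.
At the minimum of AVC, MC = AVC. MC = 19 - 12x + 3x^2; setting MC = AVC gives 2x^2 - 6x = 0, so x = 3. min AVC = 10.
The firm shuts down for any P below $10.

$10 per unit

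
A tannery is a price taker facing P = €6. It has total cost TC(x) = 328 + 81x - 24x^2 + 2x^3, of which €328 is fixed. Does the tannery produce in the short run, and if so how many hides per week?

Shut down

Strip out fixed cost: VC = 81x - 24x^2 + 2x^3. Then AVC = 81 - 24x + 2x^2 and MC = 81 - 48x + 6x^2.
AVC is minimized where dAVC/dx = -24 + 4x = 0, at x = 6; min AVC = 81 - 24·6 + 2·6^2 = €9.
P = €6 lies below min AVC = €9; no output level covers variable cost.
Best response: produce nothing and absorb the €328 fixed cost.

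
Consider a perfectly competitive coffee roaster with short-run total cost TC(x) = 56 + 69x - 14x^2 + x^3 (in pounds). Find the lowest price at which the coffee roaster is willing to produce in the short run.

£20 per unit

The firm shuts down when price falls below the minimum of average variable cost. AVC = VC/x = 69 - 14x + x^2.
dAVC/dx = -14 + 2x = 0 gives x = 7. min AVC = 69 - 14·7 + 7^2 = 20.
The firm shuts down for any P below £20.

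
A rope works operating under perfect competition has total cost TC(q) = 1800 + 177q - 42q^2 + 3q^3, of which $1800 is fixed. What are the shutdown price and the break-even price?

Shutdown price = $30; break-even price = $237

Shutdown price = min AVC. AVC = 177 - 42q + 3q^2, with vertex at q = 7 and minimum $30.
ATC = 1800/q + 177 - 42q + 3q^2. Setting dATC/dq = −1800/q^2 − 42 + 6q = 0 gives q = 10 (since 6·10^3 − 42·10^2 = 1800).
min ATC = 1800/10 + 177 − 42·10 + 3·10^2 = $237. That is the break-even price.
For $30 ≤ P < $237 the firm produces at a loss; below $30 it shuts down.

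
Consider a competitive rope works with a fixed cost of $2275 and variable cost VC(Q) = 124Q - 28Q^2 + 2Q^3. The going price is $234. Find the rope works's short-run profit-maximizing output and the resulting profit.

AVC = 124 - 28Q + 2Q^2 has its minimum $26 at Q = 7; price $234 clears that bar, so the firm operates.
MC = 124 - 56Q + 6Q^2. Setting P = MC and taking the root on the rising branch gives Q* = 11.
TR = 234·11 = 2574. TC = 2275 + 638 = 2913. Profit = 2574 − 2913 = -$339.
Shutting down would mean losing the fixed cost of $2275, so operating at a loss of $339 is better by $1936.

Profit = -$339 at Q = 11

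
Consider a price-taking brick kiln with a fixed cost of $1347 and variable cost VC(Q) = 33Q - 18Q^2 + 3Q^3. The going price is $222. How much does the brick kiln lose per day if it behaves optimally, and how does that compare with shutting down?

AVC = 33 - 18Q + 3Q^2; min AVC = $6 at Q = 3. Since P = $222 ≥ min AVC, the firm produces.
With MC = 33 - 36Q + 9Q^2, P = MC on the upward-sloping part at Q* = 7.
TR = 222·7 = 1554. TC = 1347 + 378 = 1725. Profit = 1554 − 1725 = -$171.
Shutting down would mean losing the fixed cost of $1347, so operating at a loss of $171 is better by $1176.

Profit = -$171 at Q = 7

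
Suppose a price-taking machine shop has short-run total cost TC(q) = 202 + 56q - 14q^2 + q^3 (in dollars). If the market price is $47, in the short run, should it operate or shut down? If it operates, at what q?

Produce at q = 9

Strip out fixed cost: VC = 56q - 14q^2 + q^3. Then AVC = 56 - 14q + q^2 and MC = 56 - 28q + 3q^2.
AVC hits its minimum where MC = AVC, at q = 7, giving min AVC = 56 - 14·7 + 7^2 = $7.
Because $47 ≥ $7, revenue can cover variable cost; the firm operates.
Set P = MC: 47 = 56 - 28q + 3q^2 → 9 - 28q + 3q^2 = 0. The roots are q = 1/3 and q = 9; the profit-maximizing output is on the rising part of MC, so q* = 9.
Check: AVC at q = 9 is $11 ≤ P, so revenue covers variable cost.
Profit = P·q − TC = 47·9 − 301 = $122.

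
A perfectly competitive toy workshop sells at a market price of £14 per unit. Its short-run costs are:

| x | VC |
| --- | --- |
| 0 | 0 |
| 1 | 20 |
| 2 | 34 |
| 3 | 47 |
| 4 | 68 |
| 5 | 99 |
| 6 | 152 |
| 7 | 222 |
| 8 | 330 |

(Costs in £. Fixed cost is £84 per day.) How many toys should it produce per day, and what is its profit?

x = 0 (shut down); profit = -£84

Compute π = P·x − TC at each output: x=0: -84; x=1: -90; x=2: -90; x=3: -89; x=4: -96; x=5: -113; x=6: -152; x=7: -208; x=8: -302.
Profit is highest at x = 0. Equivalently, the lowest AVC in the table is 47/3 ≈ £15.67 at x = 3, and P = £14 falls below it — price never covers variable cost, so the firm shuts down and loses only its fixed cost.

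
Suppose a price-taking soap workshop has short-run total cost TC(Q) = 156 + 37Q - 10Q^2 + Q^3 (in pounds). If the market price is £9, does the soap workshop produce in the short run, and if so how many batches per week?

From TC, MC = TC'(Q) = 37 - 20Q + 3Q^2 and AVC = VC/Q = 37 - 10Q + Q^2.
The AVC parabola has its vertex at Q = 10/2 = 5, where AVC = 37 - 10·5 + 5^2 = £12.
P = £9 lies below min AVC = £12; no output level covers variable cost.
Best response: produce nothing and absorb the £156 fixed cost.

Shut down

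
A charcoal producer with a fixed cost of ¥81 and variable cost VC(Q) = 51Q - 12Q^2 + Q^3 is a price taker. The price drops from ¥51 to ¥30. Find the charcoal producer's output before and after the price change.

Output falls from 8 to 7

AVC = 51 - 12Q + Q^2, minimized at Q = 6 where min AVC = ¥15. MC = 51 - 24Q + 3Q^2.
At P = ¥51 ≥ min AVC, set P = MC on the rising branch: Q = 8.
At P = ¥30 ≥ min AVC, set P = MC: Q = 7. The firm stays open but cuts output.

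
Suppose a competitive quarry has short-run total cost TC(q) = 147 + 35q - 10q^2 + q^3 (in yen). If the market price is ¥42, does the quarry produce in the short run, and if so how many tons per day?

From TC, MC = TC'(q) = 35 - 20q + 3q^2 and AVC = VC/q = 35 - 10q + q^2.
AVC hits its minimum where MC = AVC, at q = 5, giving min AVC = 35 - 10·5 + 5^2 = ¥10.
Because ¥42 ≥ ¥10, revenue can cover variable cost; the firm operates.
Set P = MC: 42 = 35 - 20q + 3q^2 → -7 - 20q + 3q^2 = 0. The roots are q = -1/3 and q = 7; the profit-maximizing output is on the rising part of MC, so q* = 7.
Check: AVC at q = 7 is ¥14 ≤ P, so revenue covers variable cost.
Profit = P·q − TC = 42·7 − 245 = ¥49.

Produce at q = 7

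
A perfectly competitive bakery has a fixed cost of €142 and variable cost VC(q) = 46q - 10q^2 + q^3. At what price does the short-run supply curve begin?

The firm shuts down when price falls below the minimum of average variable cost. AVC = VC/q = 46 - 10q + q^2.
dAVC/dq = -10 + 2q = 0 gives q = 5. min AVC = 46 - 10·5 + 5^2 = 21.
For P < €21 the firm produces nothing.

€21 per unit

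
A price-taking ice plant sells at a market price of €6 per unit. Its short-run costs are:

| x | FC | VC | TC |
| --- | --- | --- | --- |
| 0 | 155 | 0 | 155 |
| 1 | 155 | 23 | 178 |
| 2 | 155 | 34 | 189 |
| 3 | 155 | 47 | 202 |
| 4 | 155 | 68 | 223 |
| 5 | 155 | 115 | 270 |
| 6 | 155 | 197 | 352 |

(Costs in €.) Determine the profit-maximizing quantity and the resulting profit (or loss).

x = 0 (shut down); profit = -€155

Compute π = P·x − TC at each output: x=0: -155; x=1: -172; x=2: -177; x=3: -184; x=4: -199; x=5: -240; x=6: -316.
Profit is highest at x = 0. Equivalently, the lowest AVC in the table is 47/3 ≈ €15.67 at x = 3, and P = €6 falls below it — price never covers variable cost, so the firm shuts down and loses only its fixed cost.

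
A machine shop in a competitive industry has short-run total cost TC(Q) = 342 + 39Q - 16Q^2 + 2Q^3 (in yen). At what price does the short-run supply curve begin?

¥7 per unit

The shutdown price is the minimum of AVC. VC = 39Q - 16Q^2 + 2Q^3, so AVC = 39 - 16Q + 2Q^2.
dAVC/dQ = -16 + 4Q = 0 gives Q = 4. min AVC = 39 - 16·4 + 2·4^2 = 7.
For P < ¥7 the firm produces nothing.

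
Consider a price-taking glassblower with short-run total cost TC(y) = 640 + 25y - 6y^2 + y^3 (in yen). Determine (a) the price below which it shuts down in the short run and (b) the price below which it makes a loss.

Shutdown price = min AVC. AVC = 25 - 6y + y^2, with vertex at y = 3 and minimum ¥16.
ATC = 640/y + 25 - 6y + y^2. Setting dATC/dy = −640/y^2 − 6 + 2y = 0 gives y = 8 (since 2·8^3 − 6·8^2 = 640).
min ATC = 640/8 + 25 − 6·8 + 8^2 = ¥121. That is the break-even price.
Between these two prices the firm operates at a loss; above ¥121 it earns a profit.

Shutdown price = ¥16; break-even price = ¥121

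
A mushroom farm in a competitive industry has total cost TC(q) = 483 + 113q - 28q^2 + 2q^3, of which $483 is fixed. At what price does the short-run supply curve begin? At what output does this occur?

$15 per unit, at q = 7

The shutdown price is the minimum of AVC. VC = 113q - 28q^2 + 2q^3, so AVC = 113 - 28q + 2q^2.
At the minimum of AVC, MC = AVC. MC = 113 - 56q + 6q^2; setting MC = AVC gives 4q^2 - 28q = 0, so q = 7. min AVC = 15.
For P < $15 the firm produces nothing.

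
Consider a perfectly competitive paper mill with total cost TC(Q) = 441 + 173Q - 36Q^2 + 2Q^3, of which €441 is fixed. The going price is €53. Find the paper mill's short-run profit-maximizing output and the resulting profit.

AVC = 173 - 36Q + 2Q^2 has its minimum €11 at Q = 9; price €53 clears that bar, so the firm operates.
MC = 173 - 72Q + 6Q^2. Setting P = MC and taking the root on the rising branch gives Q* = 10.
TR = 53·10 = 530. TC = 441 + 130 = 571. Profit = 530 − 571 = -€41.
Shutting down would mean losing the fixed cost of €441, so operating at a loss of €41 is better by €400.

Profit = -€41 at Q = 10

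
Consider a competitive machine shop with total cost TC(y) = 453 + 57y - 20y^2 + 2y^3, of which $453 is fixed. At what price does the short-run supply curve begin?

$7 per unit

The firm shuts down when price falls below the minimum of average variable cost. AVC = VC/y = 57 - 20y + 2y^2.
At the minimum of AVC, MC = AVC. MC = 57 - 40y + 6y^2; setting MC = AVC gives 4y^2 - 20y = 0, so y = 5. min AVC = 7.
So the shutdown price is $7.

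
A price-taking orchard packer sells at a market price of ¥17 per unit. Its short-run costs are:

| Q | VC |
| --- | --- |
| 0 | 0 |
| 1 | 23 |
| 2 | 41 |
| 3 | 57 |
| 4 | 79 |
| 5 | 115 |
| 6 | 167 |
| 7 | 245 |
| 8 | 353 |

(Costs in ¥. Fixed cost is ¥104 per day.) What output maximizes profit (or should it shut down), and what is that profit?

Q = 0 (shut down); profit = -¥104

Profit at each row (π = 17Q − TC): Q=0: -104; Q=1: -110; Q=2: -111; Q=3: -110; Q=4: -115; Q=5: -134; Q=6: -169; Q=7: -230; Q=8: -321.
Profit is highest at Q = 0. Equivalently, the lowest AVC in the table is 57/3 ≈ ¥19 at Q = 3, and P = ¥17 falls below it — price never covers variable cost, so the firm shuts down and loses only its fixed cost.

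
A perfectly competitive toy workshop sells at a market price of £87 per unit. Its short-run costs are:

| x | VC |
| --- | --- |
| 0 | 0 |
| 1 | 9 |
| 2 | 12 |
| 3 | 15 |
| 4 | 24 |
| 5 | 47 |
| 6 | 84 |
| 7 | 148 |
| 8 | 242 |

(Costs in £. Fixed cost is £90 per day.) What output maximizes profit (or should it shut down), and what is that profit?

x = 7; profit = £371

Profit at each row (π = 87x − TC): x=0: -90; x=1: -12; x=2: 72; x=3: 156; x=4: 234; x=5: 298; x=6: 348; x=7: 371; x=8: 364.
Profit is maximized at x = 7. AVC there is 148/7 = £21.14 ≤ P, so producing beats shutting down (which would give -£90).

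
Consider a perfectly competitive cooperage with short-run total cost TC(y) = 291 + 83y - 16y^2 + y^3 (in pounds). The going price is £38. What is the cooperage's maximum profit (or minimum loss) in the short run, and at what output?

Profit = -£129 at y = 9

AVC = 83 - 16y + y^2 has its minimum £19 at y = 8; price £38 clears that bar, so the firm operates.
With MC = 83 - 32y + 3y^2, P = MC on the upward-sloping part at y* = 9.
TR = 38·9 = 342. TC = 291 + 180 = 471. Profit = 342 − 471 = -£129.
By producing, the firm covers all variable cost plus £162 of fixed cost; shutting down would lose the full £291.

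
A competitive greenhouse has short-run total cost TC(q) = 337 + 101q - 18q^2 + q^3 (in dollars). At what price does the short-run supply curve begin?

$20 per unit

Short-run supply begins at min AVC. From VC = 101q - 18q^2 + q^3, AVC = 101 - 18q + q^2.
At the minimum of AVC, MC = AVC. MC = 101 - 36q + 3q^2; setting MC = AVC gives 2q^2 - 18q = 0, so q = 9. min AVC = 20.
So the shutdown price is $20.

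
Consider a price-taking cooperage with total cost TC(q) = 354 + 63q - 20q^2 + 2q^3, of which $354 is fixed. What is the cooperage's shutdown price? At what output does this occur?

The shutdown price is the minimum of AVC. VC = 63q - 20q^2 + 2q^3, so AVC = 63 - 20q + 2q^2.
dAVC/dq = -20 + 4q = 0 gives q = 5. min AVC = 63 - 20·5 + 2·5^2 = 13.
For P < $13 the firm produces nothing.

$13 per unit, at q = 5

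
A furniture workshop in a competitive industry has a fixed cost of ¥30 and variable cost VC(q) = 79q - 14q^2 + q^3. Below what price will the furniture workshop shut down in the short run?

¥30 per unit

The firm shuts down when price falls below the minimum of average variable cost. AVC = VC/q = 79 - 14q + q^2.
At the minimum of AVC, MC = AVC. MC = 79 - 28q + 3q^2; setting MC = AVC gives 2q^2 - 14q = 0, so q = 7. min AVC = 30.
For P < ¥30 the firm produces nothing.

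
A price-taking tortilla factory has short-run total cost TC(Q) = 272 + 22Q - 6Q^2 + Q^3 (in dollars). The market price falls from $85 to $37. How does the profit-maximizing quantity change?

MC = 22 - 12Q + 3Q^2; the shutdown threshold is min AVC = $13 (at Q = 3).
With P = $85 above the shutdown price, P = MC gives Q = 7.
At P = $37 ≥ min AVC, set P = MC: Q = 5. The firm stays open but cuts output.

Output falls from 7 to 5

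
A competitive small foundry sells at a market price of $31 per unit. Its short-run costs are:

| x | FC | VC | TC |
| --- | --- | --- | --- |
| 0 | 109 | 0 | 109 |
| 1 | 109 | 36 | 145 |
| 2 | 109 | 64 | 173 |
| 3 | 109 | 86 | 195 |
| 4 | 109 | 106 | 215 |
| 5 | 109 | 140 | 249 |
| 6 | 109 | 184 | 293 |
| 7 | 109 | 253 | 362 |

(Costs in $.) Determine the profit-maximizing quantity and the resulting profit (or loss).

Tabulate TR − TC: x=0: -109; x=1: -114; x=2: -111; x=3: -102; x=4: -91; x=5: -94; x=6: -107; x=7: -145.
Profit is maximized at x = 4. AVC there is 106/4 = $26.50 ≤ P, so producing beats shutting down (which would give -$109).

x = 4; profit = -$91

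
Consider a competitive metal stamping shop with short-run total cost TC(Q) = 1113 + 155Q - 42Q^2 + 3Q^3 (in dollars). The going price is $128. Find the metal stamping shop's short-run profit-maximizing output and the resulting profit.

AVC = 155 - 42Q + 3Q^2 has its minimum $8 at Q = 7; price $128 clears that bar, so the firm operates.
MC = 155 - 84Q + 9Q^2. Setting P = MC and taking the root on the rising branch gives Q* = 9.
TR = 128·9 = 1152. TC = 1113 + 180 = 1293. Profit = 1152 − 1293 = -$141.
By producing, the firm covers all variable cost plus $972 of fixed cost; shutting down would lose the full $1113.

Profit = -$141 at Q = 9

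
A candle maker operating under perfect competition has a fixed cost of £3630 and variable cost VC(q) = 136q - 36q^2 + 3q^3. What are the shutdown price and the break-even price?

AVC = 136 - 36q + 3q^2; minimized at q = 6, giving min AVC = £28. That is the shutdown price.
ATC = 3630/q + 136 - 36q + 3q^2. Setting dATC/dq = −3630/q^2 − 36 + 6q = 0 gives q = 11 (since 6·11^3 − 36·11^2 = 3630).
min ATC = 3630/11 + 136 − 36·11 + 3·11^2 = £433. That is the break-even price.
For £28 ≤ P < £433 the firm produces at a loss; below £28 it shuts down.

Shutdown price = £28; break-even price = £433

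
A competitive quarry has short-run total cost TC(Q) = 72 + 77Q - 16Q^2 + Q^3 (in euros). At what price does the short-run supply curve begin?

The shutdown price is the minimum of AVC. VC = 77Q - 16Q^2 + Q^3, so AVC = 77 - 16Q + Q^2.
dAVC/dQ = -16 + 2Q = 0 gives Q = 8. min AVC = 77 - 16·8 + 8^2 = 13.
For P < €13 the firm produces nothing.

€13 per unit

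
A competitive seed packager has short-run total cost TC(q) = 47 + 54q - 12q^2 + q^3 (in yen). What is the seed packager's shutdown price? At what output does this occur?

Short-run supply begins at min AVC. From VC = 54q - 12q^2 + q^3, AVC = 54 - 12q + q^2.
dAVC/dq = -12 + 2q = 0 gives q = 6. min AVC = 54 - 12·6 + 6^2 = 18.
So the shutdown price is ¥18.

¥18 per unit, at q = 6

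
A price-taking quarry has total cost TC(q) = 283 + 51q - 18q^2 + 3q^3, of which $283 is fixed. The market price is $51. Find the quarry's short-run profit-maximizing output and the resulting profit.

Profit = -$187 at q = 4

AVC = 51 - 18q + 3q^2; min AVC = $24 at q = 3. Since P = $51 ≥ min AVC, the firm produces.
With MC = 51 - 36q + 9q^2, P = MC on the upward-sloping part at q* = 4.
TR = 51·4 = 204. TC = 283 + 108 = 391. Profit = 204 − 391 = -$187.
Shutting down would mean losing the fixed cost of $283, so operating at a loss of $187 is better by $96.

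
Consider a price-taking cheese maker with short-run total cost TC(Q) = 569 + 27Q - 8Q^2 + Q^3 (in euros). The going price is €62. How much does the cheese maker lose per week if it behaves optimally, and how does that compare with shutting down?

AVC = 27 - 8Q + Q^2; min AVC = €11 at Q = 4. Since P = €62 ≥ min AVC, the firm produces.
With MC = 27 - 16Q + 3Q^2, P = MC on the upward-sloping part at Q* = 7.
TR = 62·7 = 434. TC = 569 + 140 = 709. Profit = 434 − 709 = -€275.
By producing, the firm covers all variable cost plus €294 of fixed cost; shutting down would lose the full €569.

Profit = -€275 at Q = 7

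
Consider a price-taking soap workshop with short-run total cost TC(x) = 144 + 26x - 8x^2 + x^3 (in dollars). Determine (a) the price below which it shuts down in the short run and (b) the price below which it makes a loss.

Shutdown price = $10; break-even price = $38

AVC = 26 - 8x + x^2; minimized at x = 4, giving min AVC = $10. That is the shutdown price.
ATC = 144/x + 26 - 8x + x^2. Setting dATC/dx = −144/x^2 − 8 + 2x = 0 gives x = 6 (since 2·6^3 − 8·6^2 = 144).
min ATC = 144/6 + 26 − 8·6 + 6^2 = $38. That is the break-even price.
For $10 ≤ P < $38 the firm produces at a loss; below $10 it shuts down.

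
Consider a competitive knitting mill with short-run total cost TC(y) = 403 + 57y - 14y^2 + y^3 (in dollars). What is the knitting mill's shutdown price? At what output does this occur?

$8 per unit, at y = 7

Short-run supply begins at min AVC. From VC = 57y - 14y^2 + y^3, AVC = 57 - 14y + y^2.
At the minimum of AVC, MC = AVC. MC = 57 - 28y + 3y^2; setting MC = AVC gives 2y^2 - 14y = 0, so y = 7. min AVC = 8.
For P < $8 the firm produces nothing.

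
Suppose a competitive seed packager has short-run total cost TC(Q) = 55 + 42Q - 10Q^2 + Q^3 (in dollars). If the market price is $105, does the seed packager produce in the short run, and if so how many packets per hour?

Produce at Q = 9

Variable cost is VC = 42Q - 10Q^2 + Q^3, so AVC = VC/Q = 42 - 10Q + Q^2 and MC = dTC/dQ = 42 - 20Q + 3Q^2.
The AVC parabola has its vertex at Q = 10/2 = 5, where AVC = 42 - 10·5 + 5^2 = $17.
P = $105 exceeds min AVC = $17, so the firm stays open.
P = MC gives -63 - 20Q + 3Q^2 = 0, with roots -7/3 and 9. Take the larger (rising MC): Q* = 9.
Check: AVC at Q = 9 is $33 ≤ P, so revenue covers variable cost.
Profit = P·Q − TC = 105·9 − 352 = $593.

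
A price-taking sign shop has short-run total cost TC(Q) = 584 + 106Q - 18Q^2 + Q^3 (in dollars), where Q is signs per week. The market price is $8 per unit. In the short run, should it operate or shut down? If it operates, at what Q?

Variable cost is VC = 106Q - 18Q^2 + Q^3, so AVC = VC/Q = 106 - 18Q + Q^2 and MC = dTC/dQ = 106 - 36Q + 3Q^2.
AVC is minimized where dAVC/dQ = -18 + 2Q = 0, at Q = 9; min AVC = 106 - 18·9 + 9^2 = $25.
Since P = $8 < min AVC = $25, price fails to cover variable cost at any output.
Best response: produce nothing and absorb the $584 fixed cost.

Shut down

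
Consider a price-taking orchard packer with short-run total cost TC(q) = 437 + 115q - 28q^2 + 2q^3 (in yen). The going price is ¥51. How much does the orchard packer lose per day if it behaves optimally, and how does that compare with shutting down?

AVC = 115 - 28q + 2q^2; min AVC = ¥17 at q = 7. Since P = ¥51 ≥ min AVC, the firm produces.
MC = 115 - 56q + 6q^2. Setting P = MC and taking the root on the rising branch gives q* = 8.
TR = 51·8 = 408. TC = 437 + 152 = 589. Profit = 408 − 589 = -¥181.
By producing, the firm covers all variable cost plus ¥256 of fixed cost; shutting down would lose the full ¥437.

Profit = -¥181 at q = 8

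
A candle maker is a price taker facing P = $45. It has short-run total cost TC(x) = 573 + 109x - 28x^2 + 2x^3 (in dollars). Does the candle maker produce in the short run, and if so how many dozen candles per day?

Produce at x = 8

Strip out fixed cost: VC = 109x - 28x^2 + 2x^3. Then AVC = 109 - 28x + 2x^2 and MC = 109 - 56x + 6x^2.
The AVC parabola has its vertex at x = 28/4 = 7, where AVC = 109 - 28·7 + 2·7^2 = $11.
Because $45 ≥ $11, revenue can cover variable cost; the firm operates.
Set P = MC: 45 = 109 - 56x + 6x^2 → 64 - 56x + 6x^2 = 0. The roots are x = 4/3 and x = 8; the profit-maximizing output is on the rising part of MC, so x* = 8.
Check: AVC at x = 8 is $13 ≤ P, so revenue covers variable cost.
Profit = P·x − TC = 45·8 − 677 = -$317, a loss, but smaller than the $573 fixed cost the firm would lose by shutting down.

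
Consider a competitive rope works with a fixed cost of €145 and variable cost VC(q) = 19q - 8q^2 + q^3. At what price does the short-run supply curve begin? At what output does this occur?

€3 per unit, at q = 4

The shutdown price is the minimum of AVC. VC = 19q - 8q^2 + q^3, so AVC = 19 - 8q + q^2.
At the minimum of AVC, MC = AVC. MC = 19 - 16q + 3q^2; setting MC = AVC gives 2q^2 - 8q = 0, so q = 4. min AVC = 3.
The firm shuts down for any P below €3.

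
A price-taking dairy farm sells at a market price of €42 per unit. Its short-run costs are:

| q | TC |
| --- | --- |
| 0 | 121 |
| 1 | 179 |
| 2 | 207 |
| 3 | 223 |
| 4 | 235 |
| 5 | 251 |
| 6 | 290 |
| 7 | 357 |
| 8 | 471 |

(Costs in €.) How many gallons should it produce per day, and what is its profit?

Compute π = P·q − TC at each output: q=0: -121; q=1: -137; q=2: -123; q=3: -97; q=4: -67; q=5: -41; q=6: -38; q=7: -63; q=8: -135.
Profit is maximized at q = 6. AVC there is 169/6 = €28.17 ≤ P, so producing beats shutting down (which would give -€121).

q = 6; profit = -€38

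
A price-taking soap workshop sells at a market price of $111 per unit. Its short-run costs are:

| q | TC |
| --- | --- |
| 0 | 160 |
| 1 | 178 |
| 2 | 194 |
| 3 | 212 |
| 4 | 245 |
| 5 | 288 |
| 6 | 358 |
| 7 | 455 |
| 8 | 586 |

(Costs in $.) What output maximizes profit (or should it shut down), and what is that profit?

q = 7; profit = $322

Profit at each row (π = 111q − TC): q=0: -160; q=1: -67; q=2: 28; q=3: 121; q=4: 199; q=5: 267; q=6: 308; q=7: 322; q=8: 302.
Profit is maximized at q = 7. AVC there is 295/7 = $42.14 ≤ P, so producing beats shutting down (which would give -$160).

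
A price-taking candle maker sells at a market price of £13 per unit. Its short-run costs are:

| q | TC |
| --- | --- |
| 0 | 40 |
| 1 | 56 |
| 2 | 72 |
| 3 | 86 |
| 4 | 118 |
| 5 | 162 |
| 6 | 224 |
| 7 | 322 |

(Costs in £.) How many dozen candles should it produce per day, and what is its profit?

Compute π = P·q − TC at each output: q=0: -40; q=1: -43; q=2: -46; q=3: -47; q=4: -66; q=5: -97; q=6: -146; q=7: -231.
Profit is highest at q = 0. Equivalently, the lowest AVC in the table is 46/3 ≈ £15.33 at q = 3, and P = £13 falls below it — price never covers variable cost, so the firm shuts down and loses only its fixed cost.

q = 0 (shut down); profit = -£40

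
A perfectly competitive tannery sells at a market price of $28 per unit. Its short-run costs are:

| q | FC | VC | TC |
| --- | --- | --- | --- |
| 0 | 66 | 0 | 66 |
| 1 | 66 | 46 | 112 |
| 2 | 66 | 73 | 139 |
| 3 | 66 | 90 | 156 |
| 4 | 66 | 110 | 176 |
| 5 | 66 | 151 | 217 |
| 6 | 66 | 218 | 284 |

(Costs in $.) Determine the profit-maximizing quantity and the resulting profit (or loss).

Compute π = P·q − TC at each output: q=0: -66; q=1: -84; q=2: -83; q=3: -72; q=4: -64; q=5: -77; q=6: -116.
Profit is maximized at q = 4. AVC there is 110/4 = $27.50 ≤ P, so producing beats shutting down (which would give -$66).

q = 4; profit = -$64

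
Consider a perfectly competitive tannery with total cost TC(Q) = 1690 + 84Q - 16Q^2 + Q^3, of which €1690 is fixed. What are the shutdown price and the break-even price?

Shutdown price = min AVC. AVC = 84 - 16Q + Q^2, with vertex at Q = 8 and minimum €20.
ATC = 1690/Q + 84 - 16Q + Q^2. Setting dATC/dQ = −1690/Q^2 − 16 + 2Q = 0 gives Q = 13 (since 2·13^3 − 16·13^2 = 1690).
min ATC = 1690/13 + 84 − 16·13 + 13^2 = €175. That is the break-even price.
Between these two prices the firm operates at a loss; above €175 it earns a profit.

Shutdown price = €20; break-even price = €175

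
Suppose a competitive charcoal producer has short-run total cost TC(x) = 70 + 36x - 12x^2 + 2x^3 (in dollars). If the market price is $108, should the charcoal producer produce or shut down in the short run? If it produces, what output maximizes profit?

Produce at x = 6

Strip out fixed cost: VC = 36x - 12x^2 + 2x^3. Then AVC = 36 - 12x + 2x^2 and MC = 36 - 24x + 6x^2.
AVC hits its minimum where MC = AVC, at x = 3, giving min AVC = 36 - 12·3 + 2·3^2 = $18.
Because $108 ≥ $18, revenue can cover variable cost; the firm operates.
Set P = MC: 108 = 36 - 24x + 6x^2 → -72 - 24x + 6x^2 = 0. The roots are x = -2 and x = 6; the profit-maximizing output is on the rising part of MC, so x* = 6.
Check: AVC at x = 6 is $36 ≤ P, so revenue covers variable cost.
Profit = P·x − TC = 108·6 − 286 = $362.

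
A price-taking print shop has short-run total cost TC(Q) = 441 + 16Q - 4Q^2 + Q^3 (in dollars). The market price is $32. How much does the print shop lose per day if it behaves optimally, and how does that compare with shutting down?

Profit = -$377 at Q = 4

AVC = 16 - 4Q + Q^2 has its minimum $12 at Q = 2; price $32 clears that bar, so the firm operates.
MC = 16 - 8Q + 3Q^2. Setting P = MC and taking the root on the rising branch gives Q* = 4.
TR = 32·4 = 128. TC = 441 + 64 = 505. Profit = 128 − 505 = -$377.
That loss of $377 beats the $441 the firm would lose by shutting down; producing recovers $64 of fixed cost.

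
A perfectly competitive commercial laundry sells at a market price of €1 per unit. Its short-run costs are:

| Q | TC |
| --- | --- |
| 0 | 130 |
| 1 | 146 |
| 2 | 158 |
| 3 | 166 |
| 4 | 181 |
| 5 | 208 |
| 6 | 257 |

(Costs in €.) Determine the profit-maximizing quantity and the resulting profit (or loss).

Tabulate TR − TC: Q=0: -130; Q=1: -145; Q=2: -156; Q=3: -163; Q=4: -177; Q=5: -203; Q=6: -251.
Profit is highest at Q = 0. Equivalently, the lowest AVC in the table is 36/3 ≈ €12 at Q = 3, and P = €1 falls below it — price never covers variable cost, so the firm shuts down and loses only its fixed cost.

Q = 0 (shut down); profit = -€130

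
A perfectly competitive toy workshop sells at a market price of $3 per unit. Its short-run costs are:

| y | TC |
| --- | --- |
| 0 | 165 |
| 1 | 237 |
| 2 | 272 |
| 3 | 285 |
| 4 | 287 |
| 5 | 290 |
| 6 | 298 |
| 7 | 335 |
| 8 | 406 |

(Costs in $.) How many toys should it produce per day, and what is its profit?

y = 0 (shut down); profit = -$165

Profit at each row (π = 3y − TC): y=0: -165; y=1: -234; y=2: -266; y=3: -276; y=4: -275; y=5: -275; y=6: -280; y=7: -314; y=8: -382.
Profit is highest at y = 0. Equivalently, the lowest AVC in the table is 133/6 ≈ $22.17 at y = 6, and P = $3 falls below it — price never covers variable cost, so the firm shuts down and loses only its fixed cost.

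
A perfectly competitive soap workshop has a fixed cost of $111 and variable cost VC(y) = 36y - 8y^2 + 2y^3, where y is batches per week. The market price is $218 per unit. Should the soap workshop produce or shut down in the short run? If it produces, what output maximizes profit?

Strip out fixed cost: VC = 36y - 8y^2 + 2y^3. Then AVC = 36 - 8y + 2y^2 and MC = 36 - 16y + 6y^2.
The AVC parabola has its vertex at y = 8/4 = 2, where AVC = 36 - 8·2 + 2·2^2 = $28.
Because $218 ≥ $28, revenue can cover variable cost; the firm operates.
Solving P = MC: -182 - 16y + 6y^2 = 0 ⇒ y = -13/3 or 7. On the upward-sloping branch, y* = 7.
Check: AVC at y = 7 is $78 ≤ P, so revenue covers variable cost.
Profit = P·y − TC = 218·7 − 657 = $869.

Produce at y = 7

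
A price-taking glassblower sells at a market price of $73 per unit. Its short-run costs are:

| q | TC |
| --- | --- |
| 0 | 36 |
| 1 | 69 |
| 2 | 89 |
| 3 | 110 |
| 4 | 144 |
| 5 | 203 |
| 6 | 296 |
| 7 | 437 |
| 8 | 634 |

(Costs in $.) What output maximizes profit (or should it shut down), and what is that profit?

q = 5; profit = $162

Compute π = P·q − TC at each output: q=0: -36; q=1: 4; q=2: 57; q=3: 109; q=4: 148; q=5: 162; q=6: 142; q=7: 74; q=8: -50.
Profit is maximized at q = 5. AVC there is 167/5 = $33.40 ≤ P, so producing beats shutting down (which would give -$36).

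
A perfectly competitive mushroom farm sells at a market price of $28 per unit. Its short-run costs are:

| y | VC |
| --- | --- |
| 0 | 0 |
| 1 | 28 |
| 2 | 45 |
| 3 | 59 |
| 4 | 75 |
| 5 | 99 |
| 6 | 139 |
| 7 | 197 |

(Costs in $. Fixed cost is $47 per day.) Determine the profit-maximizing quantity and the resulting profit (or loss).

y = 5; profit = -$6

Profit at each row (π = 28y − TC): y=0: -47; y=1: -47; y=2: -36; y=3: -22; y=4: -10; y=5: -6; y=6: -18; y=7: -48.
Profit is maximized at y = 5. AVC there is 99/5 = $19.80 ≤ P, so producing beats shutting down (which would give -$47).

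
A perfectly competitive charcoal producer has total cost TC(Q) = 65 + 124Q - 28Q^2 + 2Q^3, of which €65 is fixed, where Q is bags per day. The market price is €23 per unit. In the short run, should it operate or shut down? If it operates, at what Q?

Shut down

From TC, MC = TC'(Q) = 124 - 56Q + 6Q^2 and AVC = VC/Q = 124 - 28Q + 2Q^2.
AVC is minimized where dAVC/dQ = -28 + 4Q = 0, at Q = 7; min AVC = 124 - 28·7 + 2·7^2 = €26.
P = €23 lies below min AVC = €26; no output level covers variable cost.
Best response: produce nothing and absorb the €65 fixed cost.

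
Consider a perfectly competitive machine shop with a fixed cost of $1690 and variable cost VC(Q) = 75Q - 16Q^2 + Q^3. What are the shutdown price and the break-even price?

Shutdown price = $11; break-even price = $166

AVC = 75 - 16Q + Q^2; minimized at Q = 8, giving min AVC = $11. That is the shutdown price.
ATC = 1690/Q + 75 - 16Q + Q^2. Setting dATC/dQ = −1690/Q^2 − 16 + 2Q = 0 gives Q = 13 (since 2·13^3 − 16·13^2 = 1690).
min ATC = 1690/13 + 75 − 16·13 + 13^2 = $166. That is the break-even price.
Between these two prices the firm operates at a loss; above $166 it earns a profit.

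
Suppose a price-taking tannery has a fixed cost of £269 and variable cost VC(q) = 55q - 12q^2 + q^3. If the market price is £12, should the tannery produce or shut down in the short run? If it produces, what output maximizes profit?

Shut down

Variable cost is VC = 55q - 12q^2 + q^3, so AVC = VC/q = 55 - 12q + q^2 and MC = dTC/dq = 55 - 24q + 3q^2.
The AVC parabola has its vertex at q = 12/2 = 6, where AVC = 55 - 12·6 + 6^2 = £19.
With P < min AVC (£12 < £19), every unit sold adds to the loss.
The firm minimizes its loss by shutting down and losing only its fixed cost of £269.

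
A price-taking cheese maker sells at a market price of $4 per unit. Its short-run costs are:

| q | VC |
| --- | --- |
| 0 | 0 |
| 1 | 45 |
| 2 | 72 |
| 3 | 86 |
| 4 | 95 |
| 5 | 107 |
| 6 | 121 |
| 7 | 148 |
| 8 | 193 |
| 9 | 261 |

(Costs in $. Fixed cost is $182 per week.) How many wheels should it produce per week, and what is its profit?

q = 0 (shut down); profit = -$182

Compute π = P·q − TC at each output: q=0: -182; q=1: -223; q=2: -246; q=3: -256; q=4: -261; q=5: -269; q=6: -279; q=7: -302; q=8: -343; q=9: -407.
Profit is highest at q = 0. Equivalently, the lowest AVC in the table is 121/6 ≈ $20.17 at q = 6, and P = $4 falls below it — price never covers variable cost, so the firm shuts down and loses only its fixed cost.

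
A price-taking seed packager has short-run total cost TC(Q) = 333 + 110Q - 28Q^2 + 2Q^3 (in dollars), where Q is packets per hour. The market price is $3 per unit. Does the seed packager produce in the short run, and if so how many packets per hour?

Shut down

Strip out fixed cost: VC = 110Q - 28Q^2 + 2Q^3. Then AVC = 110 - 28Q + 2Q^2 and MC = 110 - 56Q + 6Q^2.
The AVC parabola has its vertex at Q = 28/4 = 7, where AVC = 110 - 28·7 + 2·7^2 = $12.
P = $3 lies below min AVC = $12; no output level covers variable cost.
Shutting down limits the loss to fixed cost, $333.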